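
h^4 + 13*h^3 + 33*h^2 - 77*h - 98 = (h - 2)*(h + 1)*(h + 7)^2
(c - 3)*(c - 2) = c^2 - 5*c + 6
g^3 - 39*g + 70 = (g - 5)*(g - 2)*(g + 7)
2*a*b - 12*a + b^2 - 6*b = (2*a + b)*(b - 6)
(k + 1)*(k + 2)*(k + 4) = k^3 + 7*k^2 + 14*k + 8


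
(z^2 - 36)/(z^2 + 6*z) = (z - 6)/z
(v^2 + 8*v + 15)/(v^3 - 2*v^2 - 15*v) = (v + 5)/(v*(v - 5))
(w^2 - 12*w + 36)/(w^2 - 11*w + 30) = (w - 6)/(w - 5)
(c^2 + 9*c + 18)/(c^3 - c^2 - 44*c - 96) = (c + 6)/(c^2 - 4*c - 32)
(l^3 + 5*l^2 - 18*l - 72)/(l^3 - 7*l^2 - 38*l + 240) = (l^2 - l - 12)/(l^2 - 13*l + 40)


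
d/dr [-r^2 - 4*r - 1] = -2*r - 4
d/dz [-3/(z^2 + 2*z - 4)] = 6*(z + 1)/(z^2 + 2*z - 4)^2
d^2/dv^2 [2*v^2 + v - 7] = 4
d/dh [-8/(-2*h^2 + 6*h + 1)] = 16*(3 - 2*h)/(-2*h^2 + 6*h + 1)^2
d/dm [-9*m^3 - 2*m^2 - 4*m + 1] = -27*m^2 - 4*m - 4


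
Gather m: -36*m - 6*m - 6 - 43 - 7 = -42*m - 56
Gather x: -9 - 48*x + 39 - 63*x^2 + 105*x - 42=-63*x^2 + 57*x - 12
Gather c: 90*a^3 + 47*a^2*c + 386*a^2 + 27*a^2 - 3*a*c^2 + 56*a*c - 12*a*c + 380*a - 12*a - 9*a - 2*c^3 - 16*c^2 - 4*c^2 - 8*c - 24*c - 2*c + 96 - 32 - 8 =90*a^3 + 413*a^2 + 359*a - 2*c^3 + c^2*(-3*a - 20) + c*(47*a^2 + 44*a - 34) + 56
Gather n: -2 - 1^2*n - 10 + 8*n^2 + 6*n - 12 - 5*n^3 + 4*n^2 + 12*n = -5*n^3 + 12*n^2 + 17*n - 24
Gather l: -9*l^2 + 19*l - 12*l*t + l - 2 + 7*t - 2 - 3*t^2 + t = -9*l^2 + l*(20 - 12*t) - 3*t^2 + 8*t - 4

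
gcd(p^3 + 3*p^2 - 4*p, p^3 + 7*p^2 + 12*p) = p^2 + 4*p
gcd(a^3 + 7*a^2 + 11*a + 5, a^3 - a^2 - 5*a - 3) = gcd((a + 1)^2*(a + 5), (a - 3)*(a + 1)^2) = a^2 + 2*a + 1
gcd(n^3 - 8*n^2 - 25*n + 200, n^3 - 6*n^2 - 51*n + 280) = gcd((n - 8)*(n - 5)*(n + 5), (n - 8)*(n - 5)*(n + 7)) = n^2 - 13*n + 40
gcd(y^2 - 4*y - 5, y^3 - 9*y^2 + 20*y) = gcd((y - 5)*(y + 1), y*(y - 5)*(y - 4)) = y - 5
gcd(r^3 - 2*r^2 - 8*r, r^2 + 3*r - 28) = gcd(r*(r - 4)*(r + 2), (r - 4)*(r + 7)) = r - 4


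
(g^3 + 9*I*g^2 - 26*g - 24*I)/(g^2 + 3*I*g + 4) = (g^2 + 5*I*g - 6)/(g - I)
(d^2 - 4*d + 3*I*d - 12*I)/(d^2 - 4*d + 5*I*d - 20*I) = (d + 3*I)/(d + 5*I)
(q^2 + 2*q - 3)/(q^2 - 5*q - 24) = (q - 1)/(q - 8)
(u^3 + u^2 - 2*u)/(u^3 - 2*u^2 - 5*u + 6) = u/(u - 3)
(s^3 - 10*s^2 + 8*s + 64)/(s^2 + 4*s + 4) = (s^2 - 12*s + 32)/(s + 2)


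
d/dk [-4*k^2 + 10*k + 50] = 10 - 8*k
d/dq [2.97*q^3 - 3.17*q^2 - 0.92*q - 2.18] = 8.91*q^2 - 6.34*q - 0.92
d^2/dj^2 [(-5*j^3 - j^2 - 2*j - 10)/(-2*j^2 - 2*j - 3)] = 2*(-6*j^3 + 192*j^2 + 219*j - 23)/(8*j^6 + 24*j^5 + 60*j^4 + 80*j^3 + 90*j^2 + 54*j + 27)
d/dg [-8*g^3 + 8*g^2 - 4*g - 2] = -24*g^2 + 16*g - 4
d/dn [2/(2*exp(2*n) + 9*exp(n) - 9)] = (-8*exp(n) - 18)*exp(n)/(2*exp(2*n) + 9*exp(n) - 9)^2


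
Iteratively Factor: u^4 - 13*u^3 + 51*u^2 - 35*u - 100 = (u - 5)*(u^3 - 8*u^2 + 11*u + 20) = (u - 5)^2*(u^2 - 3*u - 4) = (u - 5)^2*(u + 1)*(u - 4)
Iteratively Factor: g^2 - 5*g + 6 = (g - 3)*(g - 2)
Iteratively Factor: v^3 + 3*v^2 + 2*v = (v + 2)*(v^2 + v) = v*(v + 2)*(v + 1)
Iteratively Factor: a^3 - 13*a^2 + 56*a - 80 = (a - 4)*(a^2 - 9*a + 20) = (a - 4)^2*(a - 5)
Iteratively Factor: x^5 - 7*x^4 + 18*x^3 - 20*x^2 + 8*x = (x - 2)*(x^4 - 5*x^3 + 8*x^2 - 4*x) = x*(x - 2)*(x^3 - 5*x^2 + 8*x - 4) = x*(x - 2)^2*(x^2 - 3*x + 2) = x*(x - 2)^3*(x - 1)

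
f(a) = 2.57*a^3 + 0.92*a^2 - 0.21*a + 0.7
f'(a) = 7.71*a^2 + 1.84*a - 0.21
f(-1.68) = -8.54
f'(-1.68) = 18.46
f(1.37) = 8.75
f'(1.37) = 16.78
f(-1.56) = -6.49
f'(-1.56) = 15.68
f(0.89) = 3.05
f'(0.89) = 7.53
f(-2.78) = -46.82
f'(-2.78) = 54.26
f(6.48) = 737.26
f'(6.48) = 335.46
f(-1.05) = -1.04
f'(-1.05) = 6.36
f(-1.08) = -1.24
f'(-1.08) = 6.80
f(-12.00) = -4305.26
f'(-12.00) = 1087.95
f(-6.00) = -520.04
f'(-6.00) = 266.31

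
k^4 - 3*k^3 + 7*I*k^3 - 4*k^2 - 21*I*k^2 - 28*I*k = k*(k - 4)*(k + 1)*(k + 7*I)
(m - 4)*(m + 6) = m^2 + 2*m - 24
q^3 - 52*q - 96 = (q - 8)*(q + 2)*(q + 6)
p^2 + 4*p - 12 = (p - 2)*(p + 6)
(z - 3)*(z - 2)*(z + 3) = z^3 - 2*z^2 - 9*z + 18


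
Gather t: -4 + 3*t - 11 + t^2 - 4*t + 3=t^2 - t - 12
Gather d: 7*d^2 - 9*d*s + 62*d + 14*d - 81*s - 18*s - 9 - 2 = 7*d^2 + d*(76 - 9*s) - 99*s - 11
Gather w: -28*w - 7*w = -35*w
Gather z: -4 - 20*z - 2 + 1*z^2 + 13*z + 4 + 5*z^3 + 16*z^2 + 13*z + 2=5*z^3 + 17*z^2 + 6*z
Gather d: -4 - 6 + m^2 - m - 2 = m^2 - m - 12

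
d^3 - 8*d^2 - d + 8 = (d - 8)*(d - 1)*(d + 1)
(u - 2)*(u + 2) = u^2 - 4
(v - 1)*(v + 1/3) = v^2 - 2*v/3 - 1/3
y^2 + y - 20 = (y - 4)*(y + 5)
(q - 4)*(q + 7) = q^2 + 3*q - 28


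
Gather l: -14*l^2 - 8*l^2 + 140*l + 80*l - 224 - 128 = -22*l^2 + 220*l - 352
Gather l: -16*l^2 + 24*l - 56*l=-16*l^2 - 32*l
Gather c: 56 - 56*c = 56 - 56*c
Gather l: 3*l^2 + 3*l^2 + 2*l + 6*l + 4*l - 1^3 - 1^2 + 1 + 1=6*l^2 + 12*l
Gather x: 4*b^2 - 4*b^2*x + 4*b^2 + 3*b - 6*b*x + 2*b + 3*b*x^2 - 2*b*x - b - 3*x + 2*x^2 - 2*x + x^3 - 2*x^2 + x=8*b^2 + 3*b*x^2 + 4*b + x^3 + x*(-4*b^2 - 8*b - 4)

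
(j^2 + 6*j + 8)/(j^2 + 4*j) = (j + 2)/j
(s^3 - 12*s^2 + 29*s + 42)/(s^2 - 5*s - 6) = s - 7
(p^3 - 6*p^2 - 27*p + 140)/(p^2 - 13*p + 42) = (p^2 + p - 20)/(p - 6)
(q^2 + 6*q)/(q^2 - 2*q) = (q + 6)/(q - 2)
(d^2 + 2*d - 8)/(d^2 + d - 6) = (d + 4)/(d + 3)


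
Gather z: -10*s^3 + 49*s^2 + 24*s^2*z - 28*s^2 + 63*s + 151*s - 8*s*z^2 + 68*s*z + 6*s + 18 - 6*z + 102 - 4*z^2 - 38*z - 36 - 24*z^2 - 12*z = -10*s^3 + 21*s^2 + 220*s + z^2*(-8*s - 28) + z*(24*s^2 + 68*s - 56) + 84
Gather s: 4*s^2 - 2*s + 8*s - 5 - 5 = 4*s^2 + 6*s - 10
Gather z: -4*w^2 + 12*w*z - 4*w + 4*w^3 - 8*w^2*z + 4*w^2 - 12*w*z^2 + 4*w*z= 4*w^3 - 12*w*z^2 - 4*w + z*(-8*w^2 + 16*w)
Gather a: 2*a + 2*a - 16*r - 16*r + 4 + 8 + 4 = 4*a - 32*r + 16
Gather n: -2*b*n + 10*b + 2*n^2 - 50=-2*b*n + 10*b + 2*n^2 - 50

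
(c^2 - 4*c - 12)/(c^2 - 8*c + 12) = (c + 2)/(c - 2)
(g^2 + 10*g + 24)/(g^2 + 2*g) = (g^2 + 10*g + 24)/(g*(g + 2))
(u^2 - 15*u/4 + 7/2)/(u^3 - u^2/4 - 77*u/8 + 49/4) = 2/(2*u + 7)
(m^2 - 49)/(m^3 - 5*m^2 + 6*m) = (m^2 - 49)/(m*(m^2 - 5*m + 6))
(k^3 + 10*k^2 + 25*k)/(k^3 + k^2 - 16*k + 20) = k*(k + 5)/(k^2 - 4*k + 4)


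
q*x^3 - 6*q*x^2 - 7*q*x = x*(x - 7)*(q*x + q)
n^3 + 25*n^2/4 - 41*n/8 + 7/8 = (n - 1/2)*(n - 1/4)*(n + 7)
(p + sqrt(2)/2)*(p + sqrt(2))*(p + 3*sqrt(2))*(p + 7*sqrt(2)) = p^4 + 23*sqrt(2)*p^3/2 + 73*p^2 + 73*sqrt(2)*p + 42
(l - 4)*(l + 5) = l^2 + l - 20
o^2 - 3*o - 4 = (o - 4)*(o + 1)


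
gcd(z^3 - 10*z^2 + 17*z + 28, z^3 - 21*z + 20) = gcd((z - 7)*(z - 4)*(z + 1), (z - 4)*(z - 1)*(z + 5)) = z - 4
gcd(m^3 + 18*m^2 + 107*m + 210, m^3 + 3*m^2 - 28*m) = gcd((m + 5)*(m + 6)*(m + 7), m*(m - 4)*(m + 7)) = m + 7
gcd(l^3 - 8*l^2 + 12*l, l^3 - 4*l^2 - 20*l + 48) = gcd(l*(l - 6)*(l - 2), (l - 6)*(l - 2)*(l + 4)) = l^2 - 8*l + 12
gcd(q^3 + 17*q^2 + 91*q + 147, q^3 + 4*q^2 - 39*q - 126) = q^2 + 10*q + 21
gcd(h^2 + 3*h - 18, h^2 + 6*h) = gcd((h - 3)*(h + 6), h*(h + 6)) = h + 6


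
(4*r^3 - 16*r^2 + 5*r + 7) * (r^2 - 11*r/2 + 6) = 4*r^5 - 38*r^4 + 117*r^3 - 233*r^2/2 - 17*r/2 + 42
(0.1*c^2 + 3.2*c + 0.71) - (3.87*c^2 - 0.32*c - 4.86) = -3.77*c^2 + 3.52*c + 5.57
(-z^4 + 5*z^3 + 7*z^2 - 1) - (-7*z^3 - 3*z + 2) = -z^4 + 12*z^3 + 7*z^2 + 3*z - 3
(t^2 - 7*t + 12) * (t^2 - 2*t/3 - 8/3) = t^4 - 23*t^3/3 + 14*t^2 + 32*t/3 - 32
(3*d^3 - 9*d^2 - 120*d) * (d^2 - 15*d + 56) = 3*d^5 - 54*d^4 + 183*d^3 + 1296*d^2 - 6720*d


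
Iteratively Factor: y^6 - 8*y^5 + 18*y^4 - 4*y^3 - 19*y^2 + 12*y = (y)*(y^5 - 8*y^4 + 18*y^3 - 4*y^2 - 19*y + 12) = y*(y - 3)*(y^4 - 5*y^3 + 3*y^2 + 5*y - 4) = y*(y - 3)*(y + 1)*(y^3 - 6*y^2 + 9*y - 4) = y*(y - 4)*(y - 3)*(y + 1)*(y^2 - 2*y + 1) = y*(y - 4)*(y - 3)*(y - 1)*(y + 1)*(y - 1)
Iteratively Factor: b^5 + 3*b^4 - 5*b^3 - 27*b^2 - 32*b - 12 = (b - 3)*(b^4 + 6*b^3 + 13*b^2 + 12*b + 4) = (b - 3)*(b + 1)*(b^3 + 5*b^2 + 8*b + 4) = (b - 3)*(b + 1)*(b + 2)*(b^2 + 3*b + 2) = (b - 3)*(b + 1)*(b + 2)^2*(b + 1)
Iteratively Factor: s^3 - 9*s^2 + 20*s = (s - 5)*(s^2 - 4*s) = (s - 5)*(s - 4)*(s)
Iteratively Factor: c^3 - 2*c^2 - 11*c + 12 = (c - 1)*(c^2 - c - 12) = (c - 1)*(c + 3)*(c - 4)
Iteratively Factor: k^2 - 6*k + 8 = (k - 2)*(k - 4)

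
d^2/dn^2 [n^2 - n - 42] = 2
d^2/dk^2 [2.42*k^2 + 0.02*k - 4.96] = 4.84000000000000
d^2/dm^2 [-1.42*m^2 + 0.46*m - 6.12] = -2.84000000000000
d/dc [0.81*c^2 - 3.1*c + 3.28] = 1.62*c - 3.1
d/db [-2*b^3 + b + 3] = 1 - 6*b^2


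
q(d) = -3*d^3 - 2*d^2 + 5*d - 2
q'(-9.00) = -688.00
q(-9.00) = 1978.00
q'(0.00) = 5.00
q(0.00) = -2.00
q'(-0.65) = 3.80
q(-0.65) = -5.27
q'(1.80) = -31.36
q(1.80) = -16.98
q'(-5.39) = -234.91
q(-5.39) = 382.72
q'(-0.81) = 2.34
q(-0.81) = -5.77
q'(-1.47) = -8.57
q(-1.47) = -4.14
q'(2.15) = -45.20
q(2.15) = -30.31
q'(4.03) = -157.29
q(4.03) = -210.68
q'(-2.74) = -51.61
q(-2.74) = 31.00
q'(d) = -9*d^2 - 4*d + 5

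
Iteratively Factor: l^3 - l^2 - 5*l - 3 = (l + 1)*(l^2 - 2*l - 3) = (l + 1)^2*(l - 3)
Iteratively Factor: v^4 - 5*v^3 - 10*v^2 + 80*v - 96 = (v - 3)*(v^3 - 2*v^2 - 16*v + 32) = (v - 4)*(v - 3)*(v^2 + 2*v - 8) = (v - 4)*(v - 3)*(v + 4)*(v - 2)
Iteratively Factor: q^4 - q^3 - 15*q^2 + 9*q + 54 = (q - 3)*(q^3 + 2*q^2 - 9*q - 18) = (q - 3)*(q + 3)*(q^2 - q - 6) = (q - 3)^2*(q + 3)*(q + 2)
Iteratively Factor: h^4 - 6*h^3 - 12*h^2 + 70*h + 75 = (h + 1)*(h^3 - 7*h^2 - 5*h + 75) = (h - 5)*(h + 1)*(h^2 - 2*h - 15) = (h - 5)*(h + 1)*(h + 3)*(h - 5)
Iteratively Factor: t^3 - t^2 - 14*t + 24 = (t - 2)*(t^2 + t - 12) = (t - 3)*(t - 2)*(t + 4)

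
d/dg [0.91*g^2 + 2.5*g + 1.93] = 1.82*g + 2.5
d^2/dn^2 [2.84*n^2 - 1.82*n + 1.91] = 5.68000000000000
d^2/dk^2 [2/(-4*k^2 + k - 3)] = 4*(16*k^2 - 4*k - (8*k - 1)^2 + 12)/(4*k^2 - k + 3)^3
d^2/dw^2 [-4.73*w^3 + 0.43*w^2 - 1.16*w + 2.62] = 0.86 - 28.38*w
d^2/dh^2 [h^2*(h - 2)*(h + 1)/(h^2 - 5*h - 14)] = 2*(h^6 - 15*h^5 + 33*h^4 + 511*h^3 + 882*h^2 - 588*h - 392)/(h^6 - 15*h^5 + 33*h^4 + 295*h^3 - 462*h^2 - 2940*h - 2744)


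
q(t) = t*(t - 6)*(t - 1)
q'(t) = t*(t - 6) + t*(t - 1) + (t - 6)*(t - 1) = 3*t^2 - 14*t + 6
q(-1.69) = -34.96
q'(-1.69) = 38.23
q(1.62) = -4.40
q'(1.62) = -8.81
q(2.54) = -13.53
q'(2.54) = -10.21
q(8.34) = 143.24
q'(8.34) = 97.91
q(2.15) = -9.52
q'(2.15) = -10.23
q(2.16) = -9.62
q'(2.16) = -10.24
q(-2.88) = -99.23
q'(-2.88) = 71.20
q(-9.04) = -1365.05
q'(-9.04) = 377.72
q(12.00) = 792.00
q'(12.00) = 270.00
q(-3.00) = -108.00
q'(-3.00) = 75.00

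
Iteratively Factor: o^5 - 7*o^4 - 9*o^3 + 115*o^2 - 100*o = (o + 4)*(o^4 - 11*o^3 + 35*o^2 - 25*o) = o*(o + 4)*(o^3 - 11*o^2 + 35*o - 25) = o*(o - 1)*(o + 4)*(o^2 - 10*o + 25) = o*(o - 5)*(o - 1)*(o + 4)*(o - 5)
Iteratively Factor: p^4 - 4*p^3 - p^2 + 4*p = (p + 1)*(p^3 - 5*p^2 + 4*p) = (p - 1)*(p + 1)*(p^2 - 4*p) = (p - 4)*(p - 1)*(p + 1)*(p)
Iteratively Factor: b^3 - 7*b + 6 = (b - 2)*(b^2 + 2*b - 3) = (b - 2)*(b - 1)*(b + 3)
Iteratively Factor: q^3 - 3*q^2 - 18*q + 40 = (q - 5)*(q^2 + 2*q - 8) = (q - 5)*(q + 4)*(q - 2)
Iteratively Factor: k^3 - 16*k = (k - 4)*(k^2 + 4*k) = (k - 4)*(k + 4)*(k)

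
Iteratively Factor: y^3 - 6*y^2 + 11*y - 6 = (y - 2)*(y^2 - 4*y + 3) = (y - 2)*(y - 1)*(y - 3)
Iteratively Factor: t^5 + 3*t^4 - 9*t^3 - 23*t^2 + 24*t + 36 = (t - 2)*(t^4 + 5*t^3 + t^2 - 21*t - 18) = (t - 2)*(t + 3)*(t^3 + 2*t^2 - 5*t - 6) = (t - 2)^2*(t + 3)*(t^2 + 4*t + 3) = (t - 2)^2*(t + 3)^2*(t + 1)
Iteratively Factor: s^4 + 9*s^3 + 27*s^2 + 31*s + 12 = (s + 4)*(s^3 + 5*s^2 + 7*s + 3) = (s + 3)*(s + 4)*(s^2 + 2*s + 1) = (s + 1)*(s + 3)*(s + 4)*(s + 1)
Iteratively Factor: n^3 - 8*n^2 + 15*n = (n - 3)*(n^2 - 5*n) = (n - 5)*(n - 3)*(n)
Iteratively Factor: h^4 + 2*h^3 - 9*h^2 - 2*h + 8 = (h - 1)*(h^3 + 3*h^2 - 6*h - 8) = (h - 1)*(h + 1)*(h^2 + 2*h - 8) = (h - 2)*(h - 1)*(h + 1)*(h + 4)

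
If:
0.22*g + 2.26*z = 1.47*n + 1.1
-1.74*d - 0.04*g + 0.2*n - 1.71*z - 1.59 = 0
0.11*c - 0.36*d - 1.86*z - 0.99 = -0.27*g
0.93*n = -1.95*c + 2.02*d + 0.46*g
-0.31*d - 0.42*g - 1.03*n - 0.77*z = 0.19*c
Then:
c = -0.26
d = -0.97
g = 2.15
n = -0.50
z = -0.05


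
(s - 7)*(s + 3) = s^2 - 4*s - 21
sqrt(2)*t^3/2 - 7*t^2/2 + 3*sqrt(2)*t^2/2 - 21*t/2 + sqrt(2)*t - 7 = (t + 2)*(t - 7*sqrt(2)/2)*(sqrt(2)*t/2 + sqrt(2)/2)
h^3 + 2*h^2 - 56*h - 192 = (h - 8)*(h + 4)*(h + 6)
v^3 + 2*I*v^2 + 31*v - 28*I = (v - 4*I)*(v - I)*(v + 7*I)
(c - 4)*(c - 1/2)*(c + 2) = c^3 - 5*c^2/2 - 7*c + 4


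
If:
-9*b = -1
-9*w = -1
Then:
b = 1/9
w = 1/9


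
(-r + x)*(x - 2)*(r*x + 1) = -r^2*x^2 + 2*r^2*x + r*x^3 - 2*r*x^2 - r*x + 2*r + x^2 - 2*x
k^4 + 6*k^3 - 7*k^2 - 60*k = k*(k - 3)*(k + 4)*(k + 5)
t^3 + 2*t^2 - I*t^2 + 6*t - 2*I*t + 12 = (t + 2)*(t - 3*I)*(t + 2*I)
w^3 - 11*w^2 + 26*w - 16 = (w - 8)*(w - 2)*(w - 1)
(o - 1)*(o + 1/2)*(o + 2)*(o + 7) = o^4 + 17*o^3/2 + 9*o^2 - 23*o/2 - 7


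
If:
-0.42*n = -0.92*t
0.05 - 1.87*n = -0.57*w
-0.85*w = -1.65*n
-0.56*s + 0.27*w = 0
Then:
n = 0.07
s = 0.06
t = 0.03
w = 0.13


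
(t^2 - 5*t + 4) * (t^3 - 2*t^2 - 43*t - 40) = t^5 - 7*t^4 - 29*t^3 + 167*t^2 + 28*t - 160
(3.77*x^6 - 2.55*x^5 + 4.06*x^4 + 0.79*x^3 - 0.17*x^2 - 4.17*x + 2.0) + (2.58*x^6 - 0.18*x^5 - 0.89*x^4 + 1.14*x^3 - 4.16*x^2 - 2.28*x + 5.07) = 6.35*x^6 - 2.73*x^5 + 3.17*x^4 + 1.93*x^3 - 4.33*x^2 - 6.45*x + 7.07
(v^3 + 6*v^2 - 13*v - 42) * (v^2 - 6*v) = v^5 - 49*v^3 + 36*v^2 + 252*v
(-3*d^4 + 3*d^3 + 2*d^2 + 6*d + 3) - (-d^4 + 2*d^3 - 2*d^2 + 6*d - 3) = -2*d^4 + d^3 + 4*d^2 + 6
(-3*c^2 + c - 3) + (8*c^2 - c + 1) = 5*c^2 - 2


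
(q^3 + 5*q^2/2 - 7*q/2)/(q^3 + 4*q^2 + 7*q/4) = 2*(q - 1)/(2*q + 1)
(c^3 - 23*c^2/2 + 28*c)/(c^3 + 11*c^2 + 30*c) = (c^2 - 23*c/2 + 28)/(c^2 + 11*c + 30)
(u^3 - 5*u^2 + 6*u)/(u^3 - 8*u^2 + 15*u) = (u - 2)/(u - 5)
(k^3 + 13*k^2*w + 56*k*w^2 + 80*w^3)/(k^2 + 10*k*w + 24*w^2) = (k^2 + 9*k*w + 20*w^2)/(k + 6*w)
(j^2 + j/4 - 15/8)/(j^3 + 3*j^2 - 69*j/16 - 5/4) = 2*(2*j + 3)/(4*j^2 + 17*j + 4)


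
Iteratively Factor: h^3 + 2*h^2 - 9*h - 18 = (h + 3)*(h^2 - h - 6) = (h - 3)*(h + 3)*(h + 2)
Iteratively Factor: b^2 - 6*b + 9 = (b - 3)*(b - 3)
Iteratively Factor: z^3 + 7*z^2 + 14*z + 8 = (z + 1)*(z^2 + 6*z + 8) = (z + 1)*(z + 4)*(z + 2)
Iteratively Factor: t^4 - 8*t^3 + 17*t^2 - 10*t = (t - 5)*(t^3 - 3*t^2 + 2*t) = t*(t - 5)*(t^2 - 3*t + 2) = t*(t - 5)*(t - 1)*(t - 2)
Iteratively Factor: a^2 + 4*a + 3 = (a + 1)*(a + 3)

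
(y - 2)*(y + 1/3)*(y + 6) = y^3 + 13*y^2/3 - 32*y/3 - 4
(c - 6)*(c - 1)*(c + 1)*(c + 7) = c^4 + c^3 - 43*c^2 - c + 42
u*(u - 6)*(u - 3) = u^3 - 9*u^2 + 18*u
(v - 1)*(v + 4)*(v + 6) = v^3 + 9*v^2 + 14*v - 24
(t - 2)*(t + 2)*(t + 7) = t^3 + 7*t^2 - 4*t - 28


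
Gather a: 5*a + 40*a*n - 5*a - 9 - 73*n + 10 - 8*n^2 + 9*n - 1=40*a*n - 8*n^2 - 64*n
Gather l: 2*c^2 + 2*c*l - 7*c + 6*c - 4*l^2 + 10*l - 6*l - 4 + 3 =2*c^2 - c - 4*l^2 + l*(2*c + 4) - 1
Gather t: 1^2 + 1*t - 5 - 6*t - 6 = -5*t - 10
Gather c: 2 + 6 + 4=12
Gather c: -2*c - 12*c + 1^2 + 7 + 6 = 14 - 14*c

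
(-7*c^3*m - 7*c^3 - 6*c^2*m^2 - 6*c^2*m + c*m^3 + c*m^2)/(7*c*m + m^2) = c*(-7*c^2*m - 7*c^2 - 6*c*m^2 - 6*c*m + m^3 + m^2)/(m*(7*c + m))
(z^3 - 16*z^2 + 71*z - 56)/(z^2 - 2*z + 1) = (z^2 - 15*z + 56)/(z - 1)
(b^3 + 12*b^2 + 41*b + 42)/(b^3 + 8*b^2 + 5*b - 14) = (b + 3)/(b - 1)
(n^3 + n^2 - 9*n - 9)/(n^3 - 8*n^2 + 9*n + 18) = (n + 3)/(n - 6)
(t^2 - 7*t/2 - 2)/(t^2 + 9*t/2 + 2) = (t - 4)/(t + 4)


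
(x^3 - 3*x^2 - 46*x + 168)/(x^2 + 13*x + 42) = (x^2 - 10*x + 24)/(x + 6)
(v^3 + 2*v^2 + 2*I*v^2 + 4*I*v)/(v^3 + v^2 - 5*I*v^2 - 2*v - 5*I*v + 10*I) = v*(v + 2*I)/(v^2 - v*(1 + 5*I) + 5*I)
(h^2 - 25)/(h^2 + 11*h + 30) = (h - 5)/(h + 6)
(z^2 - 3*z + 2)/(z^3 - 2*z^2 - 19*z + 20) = (z - 2)/(z^2 - z - 20)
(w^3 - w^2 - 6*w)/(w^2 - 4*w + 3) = w*(w + 2)/(w - 1)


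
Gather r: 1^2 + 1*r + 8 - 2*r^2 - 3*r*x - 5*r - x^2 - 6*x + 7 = -2*r^2 + r*(-3*x - 4) - x^2 - 6*x + 16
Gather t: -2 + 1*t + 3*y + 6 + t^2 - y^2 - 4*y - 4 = t^2 + t - y^2 - y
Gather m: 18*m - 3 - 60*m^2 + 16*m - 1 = -60*m^2 + 34*m - 4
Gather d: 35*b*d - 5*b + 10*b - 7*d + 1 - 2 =5*b + d*(35*b - 7) - 1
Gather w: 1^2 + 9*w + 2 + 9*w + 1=18*w + 4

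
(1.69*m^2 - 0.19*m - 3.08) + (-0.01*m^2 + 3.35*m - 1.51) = 1.68*m^2 + 3.16*m - 4.59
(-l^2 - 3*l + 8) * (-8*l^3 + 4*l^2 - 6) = 8*l^5 + 20*l^4 - 76*l^3 + 38*l^2 + 18*l - 48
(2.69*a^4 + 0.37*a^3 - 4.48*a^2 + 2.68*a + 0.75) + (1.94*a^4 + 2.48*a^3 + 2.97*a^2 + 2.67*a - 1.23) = 4.63*a^4 + 2.85*a^3 - 1.51*a^2 + 5.35*a - 0.48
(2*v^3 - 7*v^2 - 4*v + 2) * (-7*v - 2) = -14*v^4 + 45*v^3 + 42*v^2 - 6*v - 4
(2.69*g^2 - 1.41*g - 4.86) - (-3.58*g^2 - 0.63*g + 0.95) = 6.27*g^2 - 0.78*g - 5.81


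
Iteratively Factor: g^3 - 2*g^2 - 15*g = (g)*(g^2 - 2*g - 15) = g*(g + 3)*(g - 5)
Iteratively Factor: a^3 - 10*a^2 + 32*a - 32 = (a - 4)*(a^2 - 6*a + 8) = (a - 4)^2*(a - 2)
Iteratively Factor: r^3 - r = (r + 1)*(r^2 - r) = r*(r + 1)*(r - 1)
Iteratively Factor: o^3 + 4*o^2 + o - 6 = (o - 1)*(o^2 + 5*o + 6) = (o - 1)*(o + 2)*(o + 3)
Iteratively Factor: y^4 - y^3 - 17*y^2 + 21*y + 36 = (y - 3)*(y^3 + 2*y^2 - 11*y - 12) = (y - 3)^2*(y^2 + 5*y + 4) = (y - 3)^2*(y + 1)*(y + 4)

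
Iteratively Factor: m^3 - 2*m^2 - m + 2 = (m - 2)*(m^2 - 1) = (m - 2)*(m - 1)*(m + 1)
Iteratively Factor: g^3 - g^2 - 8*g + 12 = (g + 3)*(g^2 - 4*g + 4) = (g - 2)*(g + 3)*(g - 2)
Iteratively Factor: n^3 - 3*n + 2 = (n - 1)*(n^2 + n - 2) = (n - 1)*(n + 2)*(n - 1)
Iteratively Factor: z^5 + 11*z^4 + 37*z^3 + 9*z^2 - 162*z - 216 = (z + 3)*(z^4 + 8*z^3 + 13*z^2 - 30*z - 72) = (z + 3)^2*(z^3 + 5*z^2 - 2*z - 24) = (z + 3)^3*(z^2 + 2*z - 8) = (z - 2)*(z + 3)^3*(z + 4)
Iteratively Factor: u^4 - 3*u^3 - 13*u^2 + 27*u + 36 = (u + 1)*(u^3 - 4*u^2 - 9*u + 36) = (u - 3)*(u + 1)*(u^2 - u - 12) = (u - 3)*(u + 1)*(u + 3)*(u - 4)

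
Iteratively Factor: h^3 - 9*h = (h)*(h^2 - 9) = h*(h + 3)*(h - 3)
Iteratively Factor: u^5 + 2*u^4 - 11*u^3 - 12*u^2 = (u + 4)*(u^4 - 2*u^3 - 3*u^2) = u*(u + 4)*(u^3 - 2*u^2 - 3*u) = u*(u - 3)*(u + 4)*(u^2 + u) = u^2*(u - 3)*(u + 4)*(u + 1)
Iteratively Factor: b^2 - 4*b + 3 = (b - 3)*(b - 1)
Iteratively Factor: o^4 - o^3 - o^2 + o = (o)*(o^3 - o^2 - o + 1) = o*(o + 1)*(o^2 - 2*o + 1) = o*(o - 1)*(o + 1)*(o - 1)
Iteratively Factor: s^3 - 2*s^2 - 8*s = (s + 2)*(s^2 - 4*s) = (s - 4)*(s + 2)*(s)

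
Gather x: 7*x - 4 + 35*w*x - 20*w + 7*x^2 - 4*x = -20*w + 7*x^2 + x*(35*w + 3) - 4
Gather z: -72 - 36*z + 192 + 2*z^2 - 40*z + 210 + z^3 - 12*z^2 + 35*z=z^3 - 10*z^2 - 41*z + 330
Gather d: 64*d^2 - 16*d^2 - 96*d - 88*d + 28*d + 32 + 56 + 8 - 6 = 48*d^2 - 156*d + 90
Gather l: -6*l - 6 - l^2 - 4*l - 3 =-l^2 - 10*l - 9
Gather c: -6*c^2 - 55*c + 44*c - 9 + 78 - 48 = -6*c^2 - 11*c + 21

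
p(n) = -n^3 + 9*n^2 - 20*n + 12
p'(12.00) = -236.00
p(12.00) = -660.00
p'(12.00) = -236.00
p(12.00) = -660.00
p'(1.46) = -0.11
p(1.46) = -1.13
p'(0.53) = -11.30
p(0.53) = 3.78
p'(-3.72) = -128.48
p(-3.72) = 262.42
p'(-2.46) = -82.43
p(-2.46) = 130.55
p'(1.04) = -4.52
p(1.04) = -0.19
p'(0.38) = -13.59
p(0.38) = 5.64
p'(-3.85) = -133.77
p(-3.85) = 279.47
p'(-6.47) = -262.04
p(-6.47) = 788.99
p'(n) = -3*n^2 + 18*n - 20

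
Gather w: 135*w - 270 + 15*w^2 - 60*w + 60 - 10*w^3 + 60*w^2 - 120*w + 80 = -10*w^3 + 75*w^2 - 45*w - 130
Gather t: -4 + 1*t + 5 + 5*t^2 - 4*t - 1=5*t^2 - 3*t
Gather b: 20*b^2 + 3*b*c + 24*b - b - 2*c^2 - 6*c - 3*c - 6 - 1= 20*b^2 + b*(3*c + 23) - 2*c^2 - 9*c - 7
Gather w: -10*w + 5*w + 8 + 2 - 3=7 - 5*w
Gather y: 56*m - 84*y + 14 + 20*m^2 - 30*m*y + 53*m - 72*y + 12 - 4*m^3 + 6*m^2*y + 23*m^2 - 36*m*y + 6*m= -4*m^3 + 43*m^2 + 115*m + y*(6*m^2 - 66*m - 156) + 26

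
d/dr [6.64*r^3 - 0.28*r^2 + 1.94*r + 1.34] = 19.92*r^2 - 0.56*r + 1.94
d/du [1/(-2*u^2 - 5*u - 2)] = (4*u + 5)/(2*u^2 + 5*u + 2)^2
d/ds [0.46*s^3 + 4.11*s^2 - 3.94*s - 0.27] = 1.38*s^2 + 8.22*s - 3.94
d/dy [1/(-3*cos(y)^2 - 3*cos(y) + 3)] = -(2*cos(y) + 1)*sin(y)/(3*(sin(y)^2 - cos(y))^2)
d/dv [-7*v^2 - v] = -14*v - 1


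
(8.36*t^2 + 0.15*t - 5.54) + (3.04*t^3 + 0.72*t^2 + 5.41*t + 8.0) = 3.04*t^3 + 9.08*t^2 + 5.56*t + 2.46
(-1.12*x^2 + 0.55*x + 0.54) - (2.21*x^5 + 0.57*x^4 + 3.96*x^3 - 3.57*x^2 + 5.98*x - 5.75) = -2.21*x^5 - 0.57*x^4 - 3.96*x^3 + 2.45*x^2 - 5.43*x + 6.29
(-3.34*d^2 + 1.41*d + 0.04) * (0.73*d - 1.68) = -2.4382*d^3 + 6.6405*d^2 - 2.3396*d - 0.0672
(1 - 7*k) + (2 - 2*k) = 3 - 9*k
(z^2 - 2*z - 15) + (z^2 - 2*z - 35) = 2*z^2 - 4*z - 50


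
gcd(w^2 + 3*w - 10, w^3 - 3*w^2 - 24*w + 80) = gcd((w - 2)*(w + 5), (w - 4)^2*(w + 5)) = w + 5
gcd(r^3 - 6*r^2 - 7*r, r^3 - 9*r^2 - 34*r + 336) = r - 7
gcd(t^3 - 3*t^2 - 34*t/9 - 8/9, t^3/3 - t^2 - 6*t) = 1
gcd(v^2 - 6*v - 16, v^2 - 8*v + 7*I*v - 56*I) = v - 8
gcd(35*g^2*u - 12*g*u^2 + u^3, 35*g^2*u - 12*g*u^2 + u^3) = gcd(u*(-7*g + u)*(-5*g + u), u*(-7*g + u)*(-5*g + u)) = 35*g^2*u - 12*g*u^2 + u^3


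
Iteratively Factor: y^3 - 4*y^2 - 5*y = (y)*(y^2 - 4*y - 5) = y*(y + 1)*(y - 5)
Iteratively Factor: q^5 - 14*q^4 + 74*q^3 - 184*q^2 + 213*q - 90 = (q - 2)*(q^4 - 12*q^3 + 50*q^2 - 84*q + 45) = (q - 5)*(q - 2)*(q^3 - 7*q^2 + 15*q - 9) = (q - 5)*(q - 3)*(q - 2)*(q^2 - 4*q + 3) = (q - 5)*(q - 3)^2*(q - 2)*(q - 1)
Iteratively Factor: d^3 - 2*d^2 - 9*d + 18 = (d + 3)*(d^2 - 5*d + 6) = (d - 3)*(d + 3)*(d - 2)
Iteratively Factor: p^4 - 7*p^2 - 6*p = (p + 1)*(p^3 - p^2 - 6*p) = (p - 3)*(p + 1)*(p^2 + 2*p) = p*(p - 3)*(p + 1)*(p + 2)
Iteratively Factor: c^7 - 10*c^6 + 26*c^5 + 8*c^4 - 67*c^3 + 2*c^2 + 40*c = (c - 4)*(c^6 - 6*c^5 + 2*c^4 + 16*c^3 - 3*c^2 - 10*c) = (c - 4)*(c - 1)*(c^5 - 5*c^4 - 3*c^3 + 13*c^2 + 10*c) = (c - 4)*(c - 2)*(c - 1)*(c^4 - 3*c^3 - 9*c^2 - 5*c) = c*(c - 4)*(c - 2)*(c - 1)*(c^3 - 3*c^2 - 9*c - 5) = c*(c - 4)*(c - 2)*(c - 1)*(c + 1)*(c^2 - 4*c - 5) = c*(c - 5)*(c - 4)*(c - 2)*(c - 1)*(c + 1)*(c + 1)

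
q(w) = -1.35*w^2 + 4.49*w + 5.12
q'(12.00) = -27.91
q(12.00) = -135.40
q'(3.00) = -3.61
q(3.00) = 6.44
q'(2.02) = -0.96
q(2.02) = 8.68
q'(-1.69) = 9.05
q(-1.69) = -6.32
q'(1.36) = 0.82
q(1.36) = 8.73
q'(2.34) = -1.83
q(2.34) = 8.23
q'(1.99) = -0.88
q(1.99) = 8.71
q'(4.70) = -8.20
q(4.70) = -3.60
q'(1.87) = -0.56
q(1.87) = 8.80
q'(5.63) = -10.71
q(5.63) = -12.39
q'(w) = 4.49 - 2.7*w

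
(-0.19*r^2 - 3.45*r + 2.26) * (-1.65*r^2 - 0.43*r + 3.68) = 0.3135*r^4 + 5.7742*r^3 - 2.9447*r^2 - 13.6678*r + 8.3168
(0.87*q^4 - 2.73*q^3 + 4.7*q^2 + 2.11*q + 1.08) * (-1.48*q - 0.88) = -1.2876*q^5 + 3.2748*q^4 - 4.5536*q^3 - 7.2588*q^2 - 3.4552*q - 0.9504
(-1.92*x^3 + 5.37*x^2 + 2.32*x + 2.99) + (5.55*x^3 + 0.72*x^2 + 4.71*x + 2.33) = 3.63*x^3 + 6.09*x^2 + 7.03*x + 5.32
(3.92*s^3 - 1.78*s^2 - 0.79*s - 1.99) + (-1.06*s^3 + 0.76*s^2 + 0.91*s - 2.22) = 2.86*s^3 - 1.02*s^2 + 0.12*s - 4.21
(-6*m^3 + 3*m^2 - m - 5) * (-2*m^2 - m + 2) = 12*m^5 - 13*m^3 + 17*m^2 + 3*m - 10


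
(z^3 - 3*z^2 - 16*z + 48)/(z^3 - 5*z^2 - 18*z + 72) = (z - 4)/(z - 6)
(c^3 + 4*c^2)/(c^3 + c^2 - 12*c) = c/(c - 3)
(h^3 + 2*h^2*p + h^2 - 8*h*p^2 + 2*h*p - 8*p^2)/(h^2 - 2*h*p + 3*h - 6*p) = (h^2 + 4*h*p + h + 4*p)/(h + 3)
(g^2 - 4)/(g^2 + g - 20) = (g^2 - 4)/(g^2 + g - 20)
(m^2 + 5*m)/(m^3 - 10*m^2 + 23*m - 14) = m*(m + 5)/(m^3 - 10*m^2 + 23*m - 14)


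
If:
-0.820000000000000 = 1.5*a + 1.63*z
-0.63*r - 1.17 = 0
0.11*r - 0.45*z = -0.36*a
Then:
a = -0.03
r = -1.86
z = -0.48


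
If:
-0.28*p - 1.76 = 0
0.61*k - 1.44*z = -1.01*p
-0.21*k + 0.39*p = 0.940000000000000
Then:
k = -16.15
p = -6.29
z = -11.25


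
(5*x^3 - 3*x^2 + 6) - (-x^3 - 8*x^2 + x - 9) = 6*x^3 + 5*x^2 - x + 15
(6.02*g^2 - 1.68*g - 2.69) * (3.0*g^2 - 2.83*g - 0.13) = 18.06*g^4 - 22.0766*g^3 - 4.0982*g^2 + 7.8311*g + 0.3497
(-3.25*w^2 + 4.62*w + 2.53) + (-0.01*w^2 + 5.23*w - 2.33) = -3.26*w^2 + 9.85*w + 0.2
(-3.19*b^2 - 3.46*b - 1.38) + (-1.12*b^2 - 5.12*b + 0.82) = -4.31*b^2 - 8.58*b - 0.56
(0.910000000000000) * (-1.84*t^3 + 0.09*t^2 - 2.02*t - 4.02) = -1.6744*t^3 + 0.0819*t^2 - 1.8382*t - 3.6582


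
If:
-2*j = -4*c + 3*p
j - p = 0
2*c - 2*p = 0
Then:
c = 0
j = 0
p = 0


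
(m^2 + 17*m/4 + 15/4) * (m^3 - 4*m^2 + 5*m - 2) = m^5 + m^4/4 - 33*m^3/4 + 17*m^2/4 + 41*m/4 - 15/2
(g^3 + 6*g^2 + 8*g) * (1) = g^3 + 6*g^2 + 8*g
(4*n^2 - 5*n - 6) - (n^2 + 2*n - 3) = 3*n^2 - 7*n - 3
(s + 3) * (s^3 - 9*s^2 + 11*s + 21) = s^4 - 6*s^3 - 16*s^2 + 54*s + 63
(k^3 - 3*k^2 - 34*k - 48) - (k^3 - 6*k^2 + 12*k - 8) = 3*k^2 - 46*k - 40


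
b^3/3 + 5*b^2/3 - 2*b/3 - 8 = (b/3 + 1)*(b - 2)*(b + 4)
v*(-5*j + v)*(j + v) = -5*j^2*v - 4*j*v^2 + v^3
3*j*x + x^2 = x*(3*j + x)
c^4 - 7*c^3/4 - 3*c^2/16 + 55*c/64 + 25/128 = (c - 5/4)^2*(c + 1/4)*(c + 1/2)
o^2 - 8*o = o*(o - 8)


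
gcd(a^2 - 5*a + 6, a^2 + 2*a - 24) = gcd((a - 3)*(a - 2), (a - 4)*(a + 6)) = 1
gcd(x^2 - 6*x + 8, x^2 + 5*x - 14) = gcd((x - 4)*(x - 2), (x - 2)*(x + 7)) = x - 2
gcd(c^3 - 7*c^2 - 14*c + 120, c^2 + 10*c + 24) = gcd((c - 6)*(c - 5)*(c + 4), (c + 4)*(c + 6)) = c + 4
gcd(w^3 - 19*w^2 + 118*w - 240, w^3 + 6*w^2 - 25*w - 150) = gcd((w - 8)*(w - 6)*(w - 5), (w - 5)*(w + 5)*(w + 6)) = w - 5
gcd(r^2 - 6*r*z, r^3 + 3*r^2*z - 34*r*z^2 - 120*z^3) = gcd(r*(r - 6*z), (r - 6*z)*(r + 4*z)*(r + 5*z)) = -r + 6*z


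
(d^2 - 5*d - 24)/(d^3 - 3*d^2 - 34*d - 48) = 1/(d + 2)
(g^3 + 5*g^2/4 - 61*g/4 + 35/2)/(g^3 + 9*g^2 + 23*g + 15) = (4*g^2 - 15*g + 14)/(4*(g^2 + 4*g + 3))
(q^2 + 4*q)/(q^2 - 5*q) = (q + 4)/(q - 5)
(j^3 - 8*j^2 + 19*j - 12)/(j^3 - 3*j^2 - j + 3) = (j - 4)/(j + 1)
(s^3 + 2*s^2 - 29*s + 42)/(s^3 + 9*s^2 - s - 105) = (s - 2)/(s + 5)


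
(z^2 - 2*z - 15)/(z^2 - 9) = (z - 5)/(z - 3)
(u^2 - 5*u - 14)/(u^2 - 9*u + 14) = (u + 2)/(u - 2)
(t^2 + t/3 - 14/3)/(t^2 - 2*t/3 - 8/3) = (3*t + 7)/(3*t + 4)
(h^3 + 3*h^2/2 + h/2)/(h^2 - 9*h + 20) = h*(2*h^2 + 3*h + 1)/(2*(h^2 - 9*h + 20))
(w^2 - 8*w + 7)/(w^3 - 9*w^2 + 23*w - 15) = (w - 7)/(w^2 - 8*w + 15)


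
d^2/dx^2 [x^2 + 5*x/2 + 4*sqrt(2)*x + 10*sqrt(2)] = 2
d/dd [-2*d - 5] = -2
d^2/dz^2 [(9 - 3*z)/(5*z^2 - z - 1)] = 6*((z - 3)*(10*z - 1)^2 + (15*z - 16)*(-5*z^2 + z + 1))/(-5*z^2 + z + 1)^3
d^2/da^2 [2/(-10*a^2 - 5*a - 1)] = 20*(20*a^2 + 10*a - 5*(4*a + 1)^2 + 2)/(10*a^2 + 5*a + 1)^3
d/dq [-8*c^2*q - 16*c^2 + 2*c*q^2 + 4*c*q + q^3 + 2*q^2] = -8*c^2 + 4*c*q + 4*c + 3*q^2 + 4*q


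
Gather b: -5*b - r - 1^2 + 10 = -5*b - r + 9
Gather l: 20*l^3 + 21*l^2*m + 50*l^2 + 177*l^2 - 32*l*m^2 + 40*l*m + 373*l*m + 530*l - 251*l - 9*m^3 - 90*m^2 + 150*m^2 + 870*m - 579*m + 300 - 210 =20*l^3 + l^2*(21*m + 227) + l*(-32*m^2 + 413*m + 279) - 9*m^3 + 60*m^2 + 291*m + 90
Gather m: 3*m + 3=3*m + 3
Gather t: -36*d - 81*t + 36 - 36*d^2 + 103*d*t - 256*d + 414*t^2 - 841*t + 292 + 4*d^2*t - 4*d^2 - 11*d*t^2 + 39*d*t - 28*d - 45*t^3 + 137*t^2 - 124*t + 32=-40*d^2 - 320*d - 45*t^3 + t^2*(551 - 11*d) + t*(4*d^2 + 142*d - 1046) + 360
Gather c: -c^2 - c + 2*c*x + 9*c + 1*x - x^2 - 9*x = -c^2 + c*(2*x + 8) - x^2 - 8*x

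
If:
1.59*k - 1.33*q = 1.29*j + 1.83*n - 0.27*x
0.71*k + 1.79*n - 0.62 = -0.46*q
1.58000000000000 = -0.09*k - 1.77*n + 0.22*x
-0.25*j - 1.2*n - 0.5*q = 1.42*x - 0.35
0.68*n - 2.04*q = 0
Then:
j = 6.61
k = 3.81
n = -1.07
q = -0.36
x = 0.12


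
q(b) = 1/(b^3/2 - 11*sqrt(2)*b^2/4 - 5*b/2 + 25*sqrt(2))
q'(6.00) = -0.04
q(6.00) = -0.09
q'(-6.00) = 0.00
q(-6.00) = -0.00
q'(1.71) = 0.02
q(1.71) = 0.05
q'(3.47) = 20.69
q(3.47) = 1.35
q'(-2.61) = -0.66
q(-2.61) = 0.15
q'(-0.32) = 0.00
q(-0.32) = 0.03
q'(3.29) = 1.47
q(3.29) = 0.35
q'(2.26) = 0.05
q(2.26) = 0.06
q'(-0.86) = 0.00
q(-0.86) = 0.03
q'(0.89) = 0.01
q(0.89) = 0.03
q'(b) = (-3*b^2/2 + 11*sqrt(2)*b/2 + 5/2)/(b^3/2 - 11*sqrt(2)*b^2/4 - 5*b/2 + 25*sqrt(2))^2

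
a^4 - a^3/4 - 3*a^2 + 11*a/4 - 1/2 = (a - 1)^2*(a - 1/4)*(a + 2)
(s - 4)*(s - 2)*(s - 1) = s^3 - 7*s^2 + 14*s - 8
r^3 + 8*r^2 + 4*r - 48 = (r - 2)*(r + 4)*(r + 6)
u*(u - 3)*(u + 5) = u^3 + 2*u^2 - 15*u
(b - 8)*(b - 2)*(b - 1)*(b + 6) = b^4 - 5*b^3 - 40*b^2 + 140*b - 96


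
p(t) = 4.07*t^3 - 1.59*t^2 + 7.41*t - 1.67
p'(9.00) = 967.80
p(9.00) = 2903.26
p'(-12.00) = 1803.81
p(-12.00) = -7352.51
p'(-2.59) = 97.55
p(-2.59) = -102.24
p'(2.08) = 53.62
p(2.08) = 43.49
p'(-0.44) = 11.17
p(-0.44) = -5.58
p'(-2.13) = 69.58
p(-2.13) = -64.00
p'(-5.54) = 399.77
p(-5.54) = -783.55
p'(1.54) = 31.47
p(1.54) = 20.84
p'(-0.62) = 14.08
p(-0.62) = -7.85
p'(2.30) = 64.69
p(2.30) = 56.48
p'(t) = 12.21*t^2 - 3.18*t + 7.41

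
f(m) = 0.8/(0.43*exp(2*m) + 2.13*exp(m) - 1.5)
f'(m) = 0.8*(-0.86*exp(2*m) - 2.13*exp(m))/(0.43*exp(2*m) + 2.13*exp(m) - 1.5)^2 = (-0.688*exp(m) - 1.704)*exp(m)/(0.43*exp(2*m) + 2.13*exp(m) - 1.5)^2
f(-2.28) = -0.63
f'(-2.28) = -0.11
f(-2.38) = -0.62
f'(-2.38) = -0.10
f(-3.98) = -0.55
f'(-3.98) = -0.02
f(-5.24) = -0.54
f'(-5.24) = -0.00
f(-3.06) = -0.57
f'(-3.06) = -0.04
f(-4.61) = -0.54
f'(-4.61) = -0.01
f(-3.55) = -0.56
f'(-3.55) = -0.02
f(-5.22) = -0.54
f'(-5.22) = -0.00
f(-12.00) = -0.53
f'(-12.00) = 0.00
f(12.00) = 0.00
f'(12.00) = 0.00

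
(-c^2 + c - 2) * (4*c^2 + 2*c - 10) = -4*c^4 + 2*c^3 + 4*c^2 - 14*c + 20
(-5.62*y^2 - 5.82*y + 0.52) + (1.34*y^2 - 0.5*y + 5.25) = -4.28*y^2 - 6.32*y + 5.77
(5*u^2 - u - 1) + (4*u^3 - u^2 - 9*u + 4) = 4*u^3 + 4*u^2 - 10*u + 3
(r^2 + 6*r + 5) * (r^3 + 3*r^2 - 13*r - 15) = r^5 + 9*r^4 + 10*r^3 - 78*r^2 - 155*r - 75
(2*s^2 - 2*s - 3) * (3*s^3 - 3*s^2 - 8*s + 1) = 6*s^5 - 12*s^4 - 19*s^3 + 27*s^2 + 22*s - 3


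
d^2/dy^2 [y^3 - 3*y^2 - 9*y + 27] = 6*y - 6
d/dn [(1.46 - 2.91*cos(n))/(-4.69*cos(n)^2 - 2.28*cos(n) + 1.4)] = (13.6479*cos(n)^2 - 13.6948*cos(n) + 0.7452)*sin(n)/(21.9961*cos(n)^4 + 21.3864*cos(n)^3 - 7.9336*cos(n)^2 - 6.384*cos(n) + 1.96)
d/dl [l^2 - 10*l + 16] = 2*l - 10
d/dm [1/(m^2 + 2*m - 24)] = 2*(-m - 1)/(m^2 + 2*m - 24)^2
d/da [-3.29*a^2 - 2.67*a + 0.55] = -6.58*a - 2.67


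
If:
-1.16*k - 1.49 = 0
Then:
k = -1.28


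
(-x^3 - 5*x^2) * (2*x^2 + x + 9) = -2*x^5 - 11*x^4 - 14*x^3 - 45*x^2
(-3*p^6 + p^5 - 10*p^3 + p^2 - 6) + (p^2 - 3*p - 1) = -3*p^6 + p^5 - 10*p^3 + 2*p^2 - 3*p - 7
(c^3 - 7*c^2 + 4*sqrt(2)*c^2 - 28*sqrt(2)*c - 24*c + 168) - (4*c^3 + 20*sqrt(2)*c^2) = -3*c^3 - 16*sqrt(2)*c^2 - 7*c^2 - 28*sqrt(2)*c - 24*c + 168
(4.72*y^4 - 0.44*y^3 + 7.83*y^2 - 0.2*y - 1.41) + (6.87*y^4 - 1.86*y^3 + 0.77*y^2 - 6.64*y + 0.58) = 11.59*y^4 - 2.3*y^3 + 8.6*y^2 - 6.84*y - 0.83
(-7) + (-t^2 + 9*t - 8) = -t^2 + 9*t - 15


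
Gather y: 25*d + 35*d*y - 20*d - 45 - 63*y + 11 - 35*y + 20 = 5*d + y*(35*d - 98) - 14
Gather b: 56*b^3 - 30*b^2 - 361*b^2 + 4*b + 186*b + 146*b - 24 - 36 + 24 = 56*b^3 - 391*b^2 + 336*b - 36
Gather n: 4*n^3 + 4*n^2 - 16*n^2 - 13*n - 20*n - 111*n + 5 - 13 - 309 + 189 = 4*n^3 - 12*n^2 - 144*n - 128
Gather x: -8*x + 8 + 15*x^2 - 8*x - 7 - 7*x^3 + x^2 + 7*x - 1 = -7*x^3 + 16*x^2 - 9*x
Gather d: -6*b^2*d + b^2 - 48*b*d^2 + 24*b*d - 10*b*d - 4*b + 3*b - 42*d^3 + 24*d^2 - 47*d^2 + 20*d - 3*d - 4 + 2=b^2 - b - 42*d^3 + d^2*(-48*b - 23) + d*(-6*b^2 + 14*b + 17) - 2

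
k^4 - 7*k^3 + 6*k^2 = k^2*(k - 6)*(k - 1)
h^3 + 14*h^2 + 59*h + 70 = (h + 2)*(h + 5)*(h + 7)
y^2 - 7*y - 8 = (y - 8)*(y + 1)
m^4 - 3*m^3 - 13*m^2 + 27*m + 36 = (m - 4)*(m - 3)*(m + 1)*(m + 3)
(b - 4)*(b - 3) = b^2 - 7*b + 12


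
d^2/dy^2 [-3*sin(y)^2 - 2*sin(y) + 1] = 2*sin(y) - 6*cos(2*y)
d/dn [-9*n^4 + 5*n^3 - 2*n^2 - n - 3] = -36*n^3 + 15*n^2 - 4*n - 1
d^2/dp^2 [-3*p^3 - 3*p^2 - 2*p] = -18*p - 6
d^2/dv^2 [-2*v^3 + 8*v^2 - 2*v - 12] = 16 - 12*v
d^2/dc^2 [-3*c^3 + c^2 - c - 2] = 2 - 18*c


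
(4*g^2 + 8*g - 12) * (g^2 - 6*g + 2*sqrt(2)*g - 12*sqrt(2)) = 4*g^4 - 16*g^3 + 8*sqrt(2)*g^3 - 60*g^2 - 32*sqrt(2)*g^2 - 120*sqrt(2)*g + 72*g + 144*sqrt(2)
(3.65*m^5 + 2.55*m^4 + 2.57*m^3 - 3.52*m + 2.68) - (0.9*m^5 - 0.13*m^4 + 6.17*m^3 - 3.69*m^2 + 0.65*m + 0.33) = 2.75*m^5 + 2.68*m^4 - 3.6*m^3 + 3.69*m^2 - 4.17*m + 2.35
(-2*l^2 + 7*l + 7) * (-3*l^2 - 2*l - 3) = 6*l^4 - 17*l^3 - 29*l^2 - 35*l - 21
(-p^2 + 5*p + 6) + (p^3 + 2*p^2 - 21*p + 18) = p^3 + p^2 - 16*p + 24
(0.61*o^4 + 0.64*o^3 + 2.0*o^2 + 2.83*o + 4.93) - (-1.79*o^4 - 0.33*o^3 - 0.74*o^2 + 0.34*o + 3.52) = 2.4*o^4 + 0.97*o^3 + 2.74*o^2 + 2.49*o + 1.41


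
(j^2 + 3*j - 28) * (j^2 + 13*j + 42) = j^4 + 16*j^3 + 53*j^2 - 238*j - 1176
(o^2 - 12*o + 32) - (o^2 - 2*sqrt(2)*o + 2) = -12*o + 2*sqrt(2)*o + 30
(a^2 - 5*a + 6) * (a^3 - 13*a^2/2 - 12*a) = a^5 - 23*a^4/2 + 53*a^3/2 + 21*a^2 - 72*a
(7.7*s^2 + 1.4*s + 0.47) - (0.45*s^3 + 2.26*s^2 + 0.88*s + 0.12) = -0.45*s^3 + 5.44*s^2 + 0.52*s + 0.35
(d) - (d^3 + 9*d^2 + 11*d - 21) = -d^3 - 9*d^2 - 10*d + 21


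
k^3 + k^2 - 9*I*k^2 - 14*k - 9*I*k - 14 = (k + 1)*(k - 7*I)*(k - 2*I)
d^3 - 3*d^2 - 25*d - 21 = (d - 7)*(d + 1)*(d + 3)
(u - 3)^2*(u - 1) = u^3 - 7*u^2 + 15*u - 9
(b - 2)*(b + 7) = b^2 + 5*b - 14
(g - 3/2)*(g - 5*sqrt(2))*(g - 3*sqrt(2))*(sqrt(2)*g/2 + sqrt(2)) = sqrt(2)*g^4/2 - 8*g^3 + sqrt(2)*g^3/4 - 4*g^2 + 27*sqrt(2)*g^2/2 + 15*sqrt(2)*g/2 + 24*g - 45*sqrt(2)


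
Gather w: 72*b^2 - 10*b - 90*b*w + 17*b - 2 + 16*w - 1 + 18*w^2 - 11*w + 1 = 72*b^2 + 7*b + 18*w^2 + w*(5 - 90*b) - 2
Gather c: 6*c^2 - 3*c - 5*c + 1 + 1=6*c^2 - 8*c + 2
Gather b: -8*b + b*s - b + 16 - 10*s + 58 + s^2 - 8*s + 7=b*(s - 9) + s^2 - 18*s + 81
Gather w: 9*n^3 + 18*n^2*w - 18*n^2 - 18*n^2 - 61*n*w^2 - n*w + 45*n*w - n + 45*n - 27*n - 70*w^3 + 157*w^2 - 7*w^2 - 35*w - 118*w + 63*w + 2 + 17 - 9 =9*n^3 - 36*n^2 + 17*n - 70*w^3 + w^2*(150 - 61*n) + w*(18*n^2 + 44*n - 90) + 10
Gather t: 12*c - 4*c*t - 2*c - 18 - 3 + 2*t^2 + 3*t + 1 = 10*c + 2*t^2 + t*(3 - 4*c) - 20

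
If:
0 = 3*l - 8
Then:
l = 8/3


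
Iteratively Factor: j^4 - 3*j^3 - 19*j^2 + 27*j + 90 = (j + 2)*(j^3 - 5*j^2 - 9*j + 45) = (j + 2)*(j + 3)*(j^2 - 8*j + 15) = (j - 3)*(j + 2)*(j + 3)*(j - 5)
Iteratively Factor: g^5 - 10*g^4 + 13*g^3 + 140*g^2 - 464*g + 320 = (g - 5)*(g^4 - 5*g^3 - 12*g^2 + 80*g - 64) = (g - 5)*(g - 4)*(g^3 - g^2 - 16*g + 16) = (g - 5)*(g - 4)^2*(g^2 + 3*g - 4) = (g - 5)*(g - 4)^2*(g + 4)*(g - 1)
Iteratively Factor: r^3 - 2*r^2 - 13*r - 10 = (r + 2)*(r^2 - 4*r - 5) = (r + 1)*(r + 2)*(r - 5)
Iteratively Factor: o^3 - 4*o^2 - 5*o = (o - 5)*(o^2 + o) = (o - 5)*(o + 1)*(o)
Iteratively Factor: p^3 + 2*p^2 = (p)*(p^2 + 2*p) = p^2*(p + 2)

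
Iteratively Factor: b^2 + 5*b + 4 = (b + 4)*(b + 1)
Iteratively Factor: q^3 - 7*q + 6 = (q + 3)*(q^2 - 3*q + 2) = (q - 2)*(q + 3)*(q - 1)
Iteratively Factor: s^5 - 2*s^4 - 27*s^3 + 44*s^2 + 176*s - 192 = (s + 3)*(s^4 - 5*s^3 - 12*s^2 + 80*s - 64) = (s - 1)*(s + 3)*(s^3 - 4*s^2 - 16*s + 64) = (s - 4)*(s - 1)*(s + 3)*(s^2 - 16) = (s - 4)*(s - 1)*(s + 3)*(s + 4)*(s - 4)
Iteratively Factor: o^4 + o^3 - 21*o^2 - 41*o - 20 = (o + 1)*(o^3 - 21*o - 20) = (o + 1)^2*(o^2 - o - 20) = (o + 1)^2*(o + 4)*(o - 5)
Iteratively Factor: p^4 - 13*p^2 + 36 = (p + 2)*(p^3 - 2*p^2 - 9*p + 18) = (p - 2)*(p + 2)*(p^2 - 9) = (p - 2)*(p + 2)*(p + 3)*(p - 3)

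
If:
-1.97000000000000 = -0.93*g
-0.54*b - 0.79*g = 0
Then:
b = -3.10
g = 2.12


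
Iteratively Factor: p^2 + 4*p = (p)*(p + 4)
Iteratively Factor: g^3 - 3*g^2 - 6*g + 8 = (g + 2)*(g^2 - 5*g + 4) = (g - 4)*(g + 2)*(g - 1)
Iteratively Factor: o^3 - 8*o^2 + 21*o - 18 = (o - 3)*(o^2 - 5*o + 6) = (o - 3)^2*(o - 2)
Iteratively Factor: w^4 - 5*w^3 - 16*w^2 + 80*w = (w + 4)*(w^3 - 9*w^2 + 20*w) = w*(w + 4)*(w^2 - 9*w + 20) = w*(w - 4)*(w + 4)*(w - 5)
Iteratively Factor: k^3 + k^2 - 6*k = (k - 2)*(k^2 + 3*k) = k*(k - 2)*(k + 3)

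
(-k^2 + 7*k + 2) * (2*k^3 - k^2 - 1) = -2*k^5 + 15*k^4 - 3*k^3 - k^2 - 7*k - 2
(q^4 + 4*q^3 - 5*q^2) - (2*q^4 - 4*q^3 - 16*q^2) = -q^4 + 8*q^3 + 11*q^2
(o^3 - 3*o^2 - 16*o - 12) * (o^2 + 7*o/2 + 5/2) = o^5 + o^4/2 - 24*o^3 - 151*o^2/2 - 82*o - 30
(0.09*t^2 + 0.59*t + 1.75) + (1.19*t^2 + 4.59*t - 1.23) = 1.28*t^2 + 5.18*t + 0.52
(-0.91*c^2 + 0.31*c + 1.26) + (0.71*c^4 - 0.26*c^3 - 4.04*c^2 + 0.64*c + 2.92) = 0.71*c^4 - 0.26*c^3 - 4.95*c^2 + 0.95*c + 4.18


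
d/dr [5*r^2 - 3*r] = 10*r - 3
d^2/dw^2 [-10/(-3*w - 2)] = 180/(3*w + 2)^3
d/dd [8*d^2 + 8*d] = 16*d + 8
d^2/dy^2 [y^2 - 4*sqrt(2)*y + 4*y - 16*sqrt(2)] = 2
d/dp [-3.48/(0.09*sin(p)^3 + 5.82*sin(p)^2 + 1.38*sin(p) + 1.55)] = (0.9396*sin(p)^2 + 40.5072*sin(p) + 4.8024)*cos(p)/(0.09*sin(p)^3 + 5.82*sin(p)^2 + 1.38*sin(p) + 1.55)^2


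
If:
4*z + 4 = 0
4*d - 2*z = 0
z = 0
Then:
No Solution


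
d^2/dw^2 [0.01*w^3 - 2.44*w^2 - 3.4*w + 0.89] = 0.06*w - 4.88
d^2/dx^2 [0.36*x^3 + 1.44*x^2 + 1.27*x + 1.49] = 2.16*x + 2.88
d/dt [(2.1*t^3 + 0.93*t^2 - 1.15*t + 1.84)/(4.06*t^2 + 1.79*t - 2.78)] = (8.526*t^4 + 7.518*t^3 - 11.1803*t^2 - 20.1116*t - 0.0966000000000005)/(16.4836*t^4 + 14.5348*t^3 - 19.3695*t^2 - 9.9524*t + 7.7284)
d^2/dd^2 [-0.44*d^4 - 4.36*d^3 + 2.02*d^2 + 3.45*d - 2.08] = -5.28*d^2 - 26.16*d + 4.04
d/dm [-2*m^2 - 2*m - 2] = -4*m - 2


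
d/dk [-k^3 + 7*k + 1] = 7 - 3*k^2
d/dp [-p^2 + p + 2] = 1 - 2*p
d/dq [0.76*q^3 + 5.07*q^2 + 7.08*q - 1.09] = 2.28*q^2 + 10.14*q + 7.08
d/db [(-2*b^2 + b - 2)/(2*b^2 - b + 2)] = 0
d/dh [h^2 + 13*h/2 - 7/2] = 2*h + 13/2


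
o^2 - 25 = (o - 5)*(o + 5)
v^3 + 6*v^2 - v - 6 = (v - 1)*(v + 1)*(v + 6)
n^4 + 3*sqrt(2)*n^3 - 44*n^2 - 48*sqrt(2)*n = n*(n - 4*sqrt(2))*(n + sqrt(2))*(n + 6*sqrt(2))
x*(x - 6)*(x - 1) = x^3 - 7*x^2 + 6*x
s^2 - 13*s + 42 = (s - 7)*(s - 6)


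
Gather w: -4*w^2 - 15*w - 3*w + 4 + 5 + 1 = -4*w^2 - 18*w + 10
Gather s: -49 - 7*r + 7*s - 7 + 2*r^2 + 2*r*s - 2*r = 2*r^2 - 9*r + s*(2*r + 7) - 56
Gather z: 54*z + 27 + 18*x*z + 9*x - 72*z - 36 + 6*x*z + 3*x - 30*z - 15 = 12*x + z*(24*x - 48) - 24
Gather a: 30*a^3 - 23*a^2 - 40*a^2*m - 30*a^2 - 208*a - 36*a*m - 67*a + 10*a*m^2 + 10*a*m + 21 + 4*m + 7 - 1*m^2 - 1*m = 30*a^3 + a^2*(-40*m - 53) + a*(10*m^2 - 26*m - 275) - m^2 + 3*m + 28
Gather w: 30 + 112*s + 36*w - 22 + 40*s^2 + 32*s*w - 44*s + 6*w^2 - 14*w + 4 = 40*s^2 + 68*s + 6*w^2 + w*(32*s + 22) + 12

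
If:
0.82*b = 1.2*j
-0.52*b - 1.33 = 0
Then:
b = -2.56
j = -1.75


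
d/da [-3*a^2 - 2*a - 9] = -6*a - 2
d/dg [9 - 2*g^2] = -4*g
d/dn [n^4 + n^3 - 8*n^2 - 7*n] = 4*n^3 + 3*n^2 - 16*n - 7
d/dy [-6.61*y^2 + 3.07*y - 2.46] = 3.07 - 13.22*y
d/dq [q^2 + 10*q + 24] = 2*q + 10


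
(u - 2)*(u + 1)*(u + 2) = u^3 + u^2 - 4*u - 4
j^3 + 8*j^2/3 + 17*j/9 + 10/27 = (j + 1/3)*(j + 2/3)*(j + 5/3)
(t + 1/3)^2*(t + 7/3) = t^3 + 3*t^2 + 5*t/3 + 7/27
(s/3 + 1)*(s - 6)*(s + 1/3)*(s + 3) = s^4/3 + s^3/9 - 9*s^2 - 21*s - 6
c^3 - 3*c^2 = c^2*(c - 3)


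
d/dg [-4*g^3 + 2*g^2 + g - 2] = -12*g^2 + 4*g + 1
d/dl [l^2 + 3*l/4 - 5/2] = 2*l + 3/4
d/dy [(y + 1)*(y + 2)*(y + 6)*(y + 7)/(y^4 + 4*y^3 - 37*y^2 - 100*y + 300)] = 12*(-y^4 - 8*y^3 - 8*y^2 + 88*y + 125)/(y^6 - 4*y^5 - 46*y^4 + 200*y^3 + 425*y^2 - 2500*y + 2500)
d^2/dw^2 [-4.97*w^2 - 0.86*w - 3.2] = -9.94000000000000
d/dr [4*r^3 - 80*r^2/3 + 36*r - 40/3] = 12*r^2 - 160*r/3 + 36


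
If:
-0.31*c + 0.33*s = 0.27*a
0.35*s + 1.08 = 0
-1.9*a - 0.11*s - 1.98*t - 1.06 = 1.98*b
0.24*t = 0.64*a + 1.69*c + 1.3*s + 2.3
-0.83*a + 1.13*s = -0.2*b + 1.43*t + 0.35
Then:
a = -9.81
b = 5.30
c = 5.26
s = -3.09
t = 3.75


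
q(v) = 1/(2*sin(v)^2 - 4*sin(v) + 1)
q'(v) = (-4*sin(v)*cos(v) + 4*cos(v))/(2*sin(v)^2 - 4*sin(v) + 1)^2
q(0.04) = 1.19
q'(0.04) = 5.40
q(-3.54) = -3.99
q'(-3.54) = -35.88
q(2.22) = -1.09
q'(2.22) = -0.58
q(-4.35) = -1.01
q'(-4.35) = -0.09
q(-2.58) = 0.27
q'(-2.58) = -0.38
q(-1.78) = 0.15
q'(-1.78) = -0.04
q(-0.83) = 0.20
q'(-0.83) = 0.18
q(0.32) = -16.57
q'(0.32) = 714.29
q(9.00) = -3.24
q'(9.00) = -22.47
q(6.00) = 0.44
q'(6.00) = 0.95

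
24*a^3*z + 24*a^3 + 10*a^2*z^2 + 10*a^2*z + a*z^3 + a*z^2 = (4*a + z)*(6*a + z)*(a*z + a)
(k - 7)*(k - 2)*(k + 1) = k^3 - 8*k^2 + 5*k + 14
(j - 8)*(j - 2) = j^2 - 10*j + 16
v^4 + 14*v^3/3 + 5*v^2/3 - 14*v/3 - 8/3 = (v - 1)*(v + 2/3)*(v + 1)*(v + 4)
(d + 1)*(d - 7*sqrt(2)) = d^2 - 7*sqrt(2)*d + d - 7*sqrt(2)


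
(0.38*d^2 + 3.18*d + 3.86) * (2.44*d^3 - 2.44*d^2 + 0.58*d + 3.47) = 0.9272*d^5 + 6.832*d^4 + 1.8796*d^3 - 6.2554*d^2 + 13.2734*d + 13.3942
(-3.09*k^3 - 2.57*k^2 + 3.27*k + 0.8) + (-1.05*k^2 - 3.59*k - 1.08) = -3.09*k^3 - 3.62*k^2 - 0.32*k - 0.28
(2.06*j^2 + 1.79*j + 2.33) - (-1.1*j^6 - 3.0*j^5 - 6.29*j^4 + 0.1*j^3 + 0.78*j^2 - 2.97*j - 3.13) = 1.1*j^6 + 3.0*j^5 + 6.29*j^4 - 0.1*j^3 + 1.28*j^2 + 4.76*j + 5.46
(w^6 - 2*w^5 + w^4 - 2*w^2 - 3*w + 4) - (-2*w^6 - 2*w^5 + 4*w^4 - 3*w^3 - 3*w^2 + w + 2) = 3*w^6 - 3*w^4 + 3*w^3 + w^2 - 4*w + 2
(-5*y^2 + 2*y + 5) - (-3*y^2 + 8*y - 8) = -2*y^2 - 6*y + 13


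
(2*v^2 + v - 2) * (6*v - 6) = 12*v^3 - 6*v^2 - 18*v + 12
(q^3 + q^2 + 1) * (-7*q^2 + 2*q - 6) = -7*q^5 - 5*q^4 - 4*q^3 - 13*q^2 + 2*q - 6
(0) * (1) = 0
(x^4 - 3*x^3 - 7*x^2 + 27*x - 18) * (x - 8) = x^5 - 11*x^4 + 17*x^3 + 83*x^2 - 234*x + 144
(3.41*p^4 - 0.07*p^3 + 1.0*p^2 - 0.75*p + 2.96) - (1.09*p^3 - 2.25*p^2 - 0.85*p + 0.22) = 3.41*p^4 - 1.16*p^3 + 3.25*p^2 + 0.1*p + 2.74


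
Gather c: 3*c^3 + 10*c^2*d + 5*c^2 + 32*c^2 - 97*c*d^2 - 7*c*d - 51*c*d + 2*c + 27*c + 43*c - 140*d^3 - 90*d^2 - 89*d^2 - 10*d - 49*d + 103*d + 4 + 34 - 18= 3*c^3 + c^2*(10*d + 37) + c*(-97*d^2 - 58*d + 72) - 140*d^3 - 179*d^2 + 44*d + 20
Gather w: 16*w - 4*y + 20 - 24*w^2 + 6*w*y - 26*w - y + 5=-24*w^2 + w*(6*y - 10) - 5*y + 25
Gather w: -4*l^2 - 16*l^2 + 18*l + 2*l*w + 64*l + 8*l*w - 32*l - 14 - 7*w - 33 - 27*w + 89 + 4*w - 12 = -20*l^2 + 50*l + w*(10*l - 30) + 30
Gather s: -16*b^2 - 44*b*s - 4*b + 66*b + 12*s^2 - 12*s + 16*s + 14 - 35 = -16*b^2 + 62*b + 12*s^2 + s*(4 - 44*b) - 21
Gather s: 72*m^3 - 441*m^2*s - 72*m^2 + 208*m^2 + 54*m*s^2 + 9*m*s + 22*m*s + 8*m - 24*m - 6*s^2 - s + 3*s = 72*m^3 + 136*m^2 - 16*m + s^2*(54*m - 6) + s*(-441*m^2 + 31*m + 2)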